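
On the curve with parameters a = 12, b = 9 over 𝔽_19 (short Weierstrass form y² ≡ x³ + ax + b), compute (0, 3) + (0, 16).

The two points share x = 0 and their y-coordinates satisfy 3 + 16 ≡ 0 (mod 19), so they are inverses. Their sum is O.

O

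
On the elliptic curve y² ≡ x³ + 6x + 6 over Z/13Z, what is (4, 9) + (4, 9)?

(1, 0)

tangent at (4, 9): λ = (3·4² + 6)/(2·9) ≡ 2/5. 5⁻¹ ≡ 8 (mod 13), so λ ≡ 2·8 ≡ 3.
  x = λ² - 4 - 4 = 9 - 8 ≡ 1; y = λ·(4 - 1) - 9 ≡ 0. → (1, 0)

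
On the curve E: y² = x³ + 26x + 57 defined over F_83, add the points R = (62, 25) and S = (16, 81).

(62, 25) + (16, 81). λ = (81 - 25)/(16 - 62) ≡ 56/37 mod 83. 37⁻¹ ≡ 9 (mod 83), so λ ≡ 6.
  x = λ² - 62 - 16 = 36 - 78 ≡ 41; y = λ·(62 - 41) - 25 ≡ 18. → (41, 18)

(41, 18)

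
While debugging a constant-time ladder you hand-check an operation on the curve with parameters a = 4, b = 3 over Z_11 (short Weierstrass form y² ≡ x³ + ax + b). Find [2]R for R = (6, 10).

(0, 6)

tangent at (6, 10): λ = (3·6² + 4)/(2·10) ≡ 2/9. 9⁻¹ ≡ 5 (mod 11), so λ ≡ 2·5 ≡ 10.
  x = λ² - 6 - 6 = 100 - 12 ≡ 0; y = λ·(6 - 0) - 10 ≡ 6. → (0, 6)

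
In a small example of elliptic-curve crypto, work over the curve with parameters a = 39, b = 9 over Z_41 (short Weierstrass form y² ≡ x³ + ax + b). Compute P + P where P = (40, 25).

tangent at (40, 25): λ = (3·40² + 39)/(2·25) ≡ 1/9. 9⁻¹ ≡ 32 (mod 41), so λ ≡ 1·32 ≡ 32.
  x = λ² - 40 - 40 = 1024 - 80 ≡ 1; y = λ·(40 - 1) - 25 ≡ 34. → (1, 34)

(1, 34)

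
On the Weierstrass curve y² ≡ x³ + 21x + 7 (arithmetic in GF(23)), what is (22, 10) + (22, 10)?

tangent at (22, 10): λ = (3·22² + 21)/(2·10) ≡ 1/20. 20⁻¹ ≡ 15 (mod 23), so λ ≡ 1·15 ≡ 15.
  x = λ² - 22 - 22 = 225 - 44 ≡ 20; y = λ·(22 - 20) - 10 ≡ 20. → (20, 20)

(20, 20)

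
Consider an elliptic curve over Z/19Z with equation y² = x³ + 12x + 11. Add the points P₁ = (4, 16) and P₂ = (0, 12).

(4, 16) + (0, 12). λ = (12 - 16)/(0 - 4) ≡ 15/15 mod 19. 15⁻¹ ≡ 14 (mod 19), so λ ≡ 1.
  x = λ² - 4 - 0 = 1 - 4 ≡ 16; y = λ·(4 - 16) - 16 ≡ 10. → (16, 10)

(16, 10)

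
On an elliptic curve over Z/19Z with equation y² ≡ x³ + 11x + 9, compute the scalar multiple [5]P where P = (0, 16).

(18, 15)

Repeated addition: build up to 5P.
2P: tangent at (0, 16): λ = (3·0² + 11)/(2·16) ≡ 11/13. 13⁻¹ ≡ 3 (mod 19), so λ ≡ 11·3 ≡ 14.
  x = λ² - 0 - 0 = 196 - 0 ≡ 6; y = λ·(0 - 6) - 16 ≡ 14. → (6, 14)
3P: (6, 14) + (0, 16). λ = (16 - 14)/(0 - 6) ≡ 2/13 mod 19. 13⁻¹ ≡ 3 (mod 19) since 13·3 = 39 ≡ 1, so λ ≡ 6.
  x = λ² - 6 - 0 = 36 - 6 ≡ 11; y = λ·(6 - 11) - 14 ≡ 13. → (11, 13)
4P: (11, 13) + (0, 16). λ = (16 - 13)/(0 - 11) ≡ 3/8 mod 19. 8⁻¹ ≡ 12 (mod 19) since 8·12 = 96 ≡ 1, so λ ≡ 17.
  x = λ² - 11 - 0 = 289 - 11 ≡ 12; y = λ·(11 - 12) - 13 ≡ 8. → (12, 8)
5P: (12, 8) + (0, 16). λ = (16 - 8)/(0 - 12) ≡ 8/7 mod 19. 7⁻¹ ≡ 11 (mod 19), so λ ≡ 12.
  x = λ² - 12 - 0 = 144 - 12 ≡ 18; y = λ·(12 - 18) - 8 ≡ 15. → (18, 15)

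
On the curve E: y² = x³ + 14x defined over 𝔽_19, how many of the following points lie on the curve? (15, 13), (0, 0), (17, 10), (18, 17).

2

(15, 13): 13² ≡ 17, rhs ≡ 13 → off.
(0, 0): 0² ≡ 0, rhs ≡ 0 → on.
(17, 10): 10² ≡ 5, rhs ≡ 2 → off.
(18, 17): 17² ≡ 4, rhs ≡ 4 → on.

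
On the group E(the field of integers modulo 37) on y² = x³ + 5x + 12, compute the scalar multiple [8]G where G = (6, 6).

(34, 28)

Double-and-add on 8 = (1000)₂. Start with G = (6, 6) for the leading 1-bit.
double: tangent at (6, 6): λ = (3·6² + 5)/(2·6) ≡ 2/12. 12⁻¹ ≡ 34 (mod 37), so λ ≡ 2·34 ≡ 31.
  x = λ² - 6 - 6 = 961 - 12 ≡ 24; y = λ·(6 - 24) - 6 ≡ 28. → (24, 28)
double: tangent at (24, 28): λ = (3·24² + 5)/(2·28) ≡ 31/19. 19⁻¹ ≡ 2 (mod 37) since 19·2 = 38 ≡ 1, so λ ≡ 31·2 ≡ 25.
  x = λ² - 24 - 24 = 625 - 48 ≡ 22; y = λ·(24 - 22) - 28 ≡ 22. → (22, 22)
double: tangent at (22, 22): λ = (3·22² + 5)/(2·22) ≡ 14/7. 7⁻¹ ≡ 16 (mod 37), so λ ≡ 14·16 ≡ 2.
  x = λ² - 22 - 22 = 4 - 44 ≡ 34; y = λ·(22 - 34) - 22 ≡ 28. → (34, 28)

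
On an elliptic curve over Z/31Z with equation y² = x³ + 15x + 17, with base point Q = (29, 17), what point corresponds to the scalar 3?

Repeated addition: build up to 3Q.
2Q: tangent at (29, 17): λ = (3·29² + 15)/(2·17) ≡ 27/3. 3⁻¹ ≡ 21 (mod 31) since 3·21 = 63 ≡ 1, so λ ≡ 27·21 ≡ 9.
  x = λ² - 29 - 29 = 81 - 58 ≡ 23; y = λ·(29 - 23) - 17 ≡ 6. → (23, 6)
3Q: (23, 6) + (29, 17). λ = (17 - 6)/(29 - 23) ≡ 11/6 mod 31. 6⁻¹ ≡ 26 (mod 31), so λ ≡ 7.
  x = λ² - 23 - 29 = 49 - 52 ≡ 28; y = λ·(23 - 28) - 6 ≡ 21. → (28, 21)

(28, 21)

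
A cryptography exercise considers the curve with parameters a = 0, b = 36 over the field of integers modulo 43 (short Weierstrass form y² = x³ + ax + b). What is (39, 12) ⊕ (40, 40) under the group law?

(39, 12) + (40, 40). λ = (40 - 12)/(40 - 39) ≡ 28/1 mod 43. 1⁻¹ ≡ 1 (mod 43) since 1·1 = 1 ≡ 1, so λ ≡ 28.
  x = λ² - 39 - 40 = 784 - 79 ≡ 17; y = λ·(39 - 17) - 12 ≡ 2. → (17, 2)

(17, 2)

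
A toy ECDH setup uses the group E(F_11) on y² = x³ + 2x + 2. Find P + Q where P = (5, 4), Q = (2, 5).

(5, 4) + (2, 5). λ = (5 - 4)/(2 - 5) ≡ 1/8 mod 11. 8⁻¹ ≡ 7 (mod 11) since 8·7 = 56 ≡ 1, so λ ≡ 7.
  x = λ² - 5 - 2 = 49 - 7 ≡ 9; y = λ·(5 - 9) - 4 ≡ 1. → (9, 1)

(9, 1)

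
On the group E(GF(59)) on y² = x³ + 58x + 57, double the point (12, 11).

(3, 50)

tangent at (12, 11): λ = (3·12² + 58)/(2·11) ≡ 18/22. 22⁻¹ ≡ 51 (mod 59) since 22·51 = 1122 ≡ 1, so λ ≡ 18·51 ≡ 33.
  x = λ² - 12 - 12 = 1089 - 24 ≡ 3; y = λ·(12 - 3) - 11 ≡ 50. → (3, 50)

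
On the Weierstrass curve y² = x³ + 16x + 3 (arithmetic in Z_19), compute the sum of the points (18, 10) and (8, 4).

(4, 6)

(18, 10) + (8, 4). λ = (4 - 10)/(8 - 18) ≡ 13/9 mod 19. 9⁻¹ ≡ 17 (mod 19) since 9·17 = 153 ≡ 1, so λ ≡ 12.
  x = λ² - 18 - 8 = 144 - 26 ≡ 4; y = λ·(18 - 4) - 10 ≡ 6. → (4, 6)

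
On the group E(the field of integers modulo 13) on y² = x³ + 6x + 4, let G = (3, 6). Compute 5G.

Double-and-add on 5 = (101)₂. Start with G = (3, 6) for the leading 1-bit.
double: tangent at (3, 6): λ = (3·3² + 6)/(2·6) ≡ 7/12. 12⁻¹ ≡ 12 (mod 13), so λ ≡ 7·12 ≡ 6.
  x = λ² - 3 - 3 = 36 - 6 ≡ 4; y = λ·(3 - 4) - 6 ≡ 1. → (4, 1)
double: tangent at (4, 1): λ = (3·4² + 6)/(2·1) ≡ 2/2. 2⁻¹ ≡ 7 (mod 13), so λ ≡ 2·7 ≡ 1.
  x = λ² - 4 - 4 = 1 - 8 ≡ 6; y = λ·(4 - 6) - 1 ≡ 10. → (6, 10)
add G: (6, 10) + (3, 6). λ = (6 - 10)/(3 - 6) ≡ 9/10 mod 13. 10⁻¹ ≡ 4 (mod 13) since 10·4 = 40 ≡ 1, so λ ≡ 10.
  x = λ² - 6 - 3 = 100 - 9 ≡ 0; y = λ·(6 - 0) - 10 ≡ 11. → (0, 11)

(0, 11)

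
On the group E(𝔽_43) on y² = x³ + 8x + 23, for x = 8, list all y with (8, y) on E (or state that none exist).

x³ + 8x + 23 = 599 ≡ 40 (mod 43).
Square roots of 40 mod 43: 13 and 30 (since 13² = 169 ≡ 40).

13, 30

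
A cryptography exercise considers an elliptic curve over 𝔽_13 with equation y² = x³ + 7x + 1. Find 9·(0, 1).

Write Q = (0, 1).
Repeated addition: build up to 9Q.
2Q: tangent at (0, 1): λ = (3·0² + 7)/(2·1) ≡ 7/2. 2⁻¹ ≡ 7 (mod 13) since 2·7 = 14 ≡ 1, so λ ≡ 7·7 ≡ 10.
  x = λ² - 0 - 0 = 100 - 0 ≡ 9; y = λ·(0 - 9) - 1 ≡ 0. → (9, 0)
3Q: (9, 0) + (0, 1). λ = (1 - 0)/(0 - 9) ≡ 1/4 mod 13. 4⁻¹ ≡ 10 (mod 13) since 4·10 = 40 ≡ 1, so λ ≡ 10.
  x = λ² - 9 - 0 = 100 - 9 ≡ 0; y = λ·(9 - 0) - 0 ≡ 12. → (0, 12)
4Q: (0, 12) + (0, 1): same x and y₁ ≡ -y₂, so the sum is O.
5Q: O + (0, 1) = (0, 1) (identity).
6Q: tangent at (0, 1): λ = (3·0² + 7)/(2·1) ≡ 7/2. 2⁻¹ ≡ 7 (mod 13), so λ ≡ 7·7 ≡ 10.
  x = λ² - 0 - 0 = 100 - 0 ≡ 9; y = λ·(0 - 9) - 1 ≡ 0. → (9, 0)
7Q: (9, 0) + (0, 1). λ = (1 - 0)/(0 - 9) ≡ 1/4 mod 13. 4⁻¹ ≡ 10 (mod 13), so λ ≡ 10.
  x = λ² - 9 - 0 = 100 - 9 ≡ 0; y = λ·(9 - 0) - 0 ≡ 12. → (0, 12)
8Q: (0, 12) + (0, 1): same x and y₁ ≡ -y₂, so the sum is O.
9Q: O + (0, 1) = (0, 1) (identity).

(0, 1)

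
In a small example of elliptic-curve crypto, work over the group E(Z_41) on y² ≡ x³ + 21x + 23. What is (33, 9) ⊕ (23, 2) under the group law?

(31, 17)

(33, 9) + (23, 2). λ = (2 - 9)/(23 - 33) ≡ 34/31 mod 41. 31⁻¹ ≡ 4 (mod 41) since 31·4 = 124 ≡ 1, so λ ≡ 13.
  x = λ² - 33 - 23 = 169 - 56 ≡ 31; y = λ·(33 - 31) - 9 ≡ 17. → (31, 17)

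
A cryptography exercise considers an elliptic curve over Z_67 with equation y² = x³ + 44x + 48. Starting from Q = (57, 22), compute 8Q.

Repeated addition: build up to 8Q.
2Q: tangent at (57, 22): λ = (3·57² + 44)/(2·22) ≡ 9/44. 44⁻¹ ≡ 32 (mod 67) since 44·32 = 1408 ≡ 1, so λ ≡ 9·32 ≡ 20.
  x = λ² - 57 - 57 = 400 - 114 ≡ 18; y = λ·(57 - 18) - 22 ≡ 21. → (18, 21)
3Q: (18, 21) + (57, 22). λ = (22 - 21)/(57 - 18) ≡ 1/39 mod 67. 39⁻¹ ≡ 55 (mod 67) since 39·55 = 2145 ≡ 1, so λ ≡ 55.
  x = λ² - 18 - 57 = 3025 - 75 ≡ 2; y = λ·(18 - 2) - 21 ≡ 55. → (2, 55)
4Q: (2, 55) + (57, 22). λ = (22 - 55)/(57 - 2) ≡ 34/55 mod 67. 55⁻¹ ≡ 39 (mod 67), so λ ≡ 53.
  x = λ² - 2 - 57 = 2809 - 59 ≡ 3; y = λ·(2 - 3) - 55 ≡ 26. → (3, 26)
5Q: (3, 26) + (57, 22). λ = (22 - 26)/(57 - 3) ≡ 63/54 mod 67. 54⁻¹ ≡ 36 (mod 67) since 54·36 = 1944 ≡ 1, so λ ≡ 57.
  x = λ² - 3 - 57 = 3249 - 60 ≡ 40; y = λ·(3 - 40) - 26 ≡ 9. → (40, 9)
6Q: (40, 9) + (57, 22). λ = (22 - 9)/(57 - 40) ≡ 13/17 mod 67. 17⁻¹ ≡ 4 (mod 67), so λ ≡ 52.
  x = λ² - 40 - 57 = 2704 - 97 ≡ 61; y = λ·(40 - 61) - 9 ≡ 38. → (61, 38)
7Q: (61, 38) + (57, 22). λ = (22 - 38)/(57 - 61) ≡ 51/63 mod 67. 63⁻¹ ≡ 50 (mod 67) since 63·50 = 3150 ≡ 1, so λ ≡ 4.
  x = λ² - 61 - 57 = 16 - 118 ≡ 32; y = λ·(61 - 32) - 38 ≡ 11. → (32, 11)
8Q: (32, 11) + (57, 22). λ = (22 - 11)/(57 - 32) ≡ 11/25 mod 67. 25⁻¹ ≡ 59 (mod 67), so λ ≡ 46.
  x = λ² - 32 - 57 = 2116 - 89 ≡ 17; y = λ·(32 - 17) - 11 ≡ 9. → (17, 9)

(17, 9)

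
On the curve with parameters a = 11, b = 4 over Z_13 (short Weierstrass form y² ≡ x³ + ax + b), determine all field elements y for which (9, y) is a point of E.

0

x³ + 11x + 4 = 832 ≡ 0 (mod 13).
Only y = 0 satisfies y² ≡ 0.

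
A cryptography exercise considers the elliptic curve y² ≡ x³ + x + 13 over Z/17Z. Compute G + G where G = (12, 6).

(1, 7)

tangent at (12, 6): λ = (3·12² + 1)/(2·6) ≡ 8/12. 12⁻¹ ≡ 10 (mod 17) since 12·10 = 120 ≡ 1, so λ ≡ 8·10 ≡ 12.
  x = λ² - 12 - 12 = 144 - 24 ≡ 1; y = λ·(12 - 1) - 6 ≡ 7. → (1, 7)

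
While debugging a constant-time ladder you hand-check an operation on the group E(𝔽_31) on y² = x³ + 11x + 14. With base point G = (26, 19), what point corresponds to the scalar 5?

Double-and-add on 5 = (101)₂. Start with G = (26, 19) for the leading 1-bit.
double: tangent at (26, 19): λ = (3·26² + 11)/(2·19) ≡ 24/7. 7⁻¹ ≡ 9 (mod 31), so λ ≡ 24·9 ≡ 30.
  x = λ² - 26 - 26 = 900 - 52 ≡ 11; y = λ·(26 - 11) - 19 ≡ 28. → (11, 28)
double: tangent at (11, 28): λ = (3·11² + 11)/(2·28) ≡ 2/25. 25⁻¹ ≡ 5 (mod 31), so λ ≡ 2·5 ≡ 10.
  x = λ² - 11 - 11 = 100 - 22 ≡ 16; y = λ·(11 - 16) - 28 ≡ 15. → (16, 15)
add G: (16, 15) + (26, 19). λ = (19 - 15)/(26 - 16) ≡ 4/10 mod 31. 10⁻¹ ≡ 28 (mod 31) since 10·28 = 280 ≡ 1, so λ ≡ 19.
  x = λ² - 16 - 26 = 361 - 42 ≡ 9; y = λ·(16 - 9) - 15 ≡ 25. → (9, 25)

(9, 25)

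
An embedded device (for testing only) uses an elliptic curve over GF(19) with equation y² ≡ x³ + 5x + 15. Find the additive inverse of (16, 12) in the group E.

(16, 7)

-(16, 12) = (16, -12 mod 19) = (16, 7).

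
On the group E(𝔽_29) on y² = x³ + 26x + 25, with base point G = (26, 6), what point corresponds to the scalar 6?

(23, 28)

Double-and-add on 6 = (110)₂. Start with G = (26, 6) for the leading 1-bit.
double: tangent at (26, 6): λ = (3·26² + 26)/(2·6) ≡ 24/12. 12⁻¹ ≡ 17 (mod 29) since 12·17 = 204 ≡ 1, so λ ≡ 24·17 ≡ 2.
  x = λ² - 26 - 26 = 4 - 52 ≡ 10; y = λ·(26 - 10) - 6 ≡ 26. → (10, 26)
add G: (10, 26) + (26, 6). λ = (6 - 26)/(26 - 10) ≡ 9/16 mod 29. 16⁻¹ ≡ 20 (mod 29), so λ ≡ 6.
  x = λ² - 10 - 26 = 36 - 36 ≡ 0; y = λ·(10 - 0) - 26 ≡ 5. → (0, 5)
double: tangent at (0, 5): λ = (3·0² + 26)/(2·5) ≡ 26/10. 10⁻¹ ≡ 3 (mod 29), so λ ≡ 26·3 ≡ 20.
  x = λ² - 0 - 0 = 400 - 0 ≡ 23; y = λ·(0 - 23) - 5 ≡ 28. → (23, 28)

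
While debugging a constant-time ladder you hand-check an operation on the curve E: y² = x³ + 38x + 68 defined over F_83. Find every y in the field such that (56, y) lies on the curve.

x³ + 38x + 68 = 177812 ≡ 26 (mod 83).
Square roots of 26 mod 83: 21 and 62 (since 21² = 441 ≡ 26).

21, 62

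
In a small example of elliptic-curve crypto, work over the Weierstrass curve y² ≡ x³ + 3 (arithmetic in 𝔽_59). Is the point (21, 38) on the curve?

y² = 38² ≡ 28; x³ + 0x + 3 = 9264 ≡ 1 (mod 59). 28 ≠ 1.

no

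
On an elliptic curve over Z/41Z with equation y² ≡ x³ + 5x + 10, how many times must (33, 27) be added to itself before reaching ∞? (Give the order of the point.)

2P: tangent at (33, 27): λ = (3·33² + 5)/(2·27) ≡ 33/13. 13⁻¹ ≡ 19 (mod 41) since 13·19 = 247 ≡ 1, so λ ≡ 33·19 ≡ 12.
  x = λ² - 33 - 33 = 144 - 66 ≡ 37; y = λ·(33 - 37) - 27 ≡ 7. → (37, 7)
3P: (37, 7) + (33, 27). λ = (27 - 7)/(33 - 37) ≡ 20/37 mod 41. 37⁻¹ ≡ 10 (mod 41) since 37·10 = 370 ≡ 1, so λ ≡ 36.
  x = λ² - 37 - 33 = 1296 - 70 ≡ 37; y = λ·(37 - 37) - 7 ≡ 34. → (37, 34)
4P: (37, 34) + (33, 27). λ = (27 - 34)/(33 - 37) ≡ 34/37 mod 41. 37⁻¹ ≡ 10 (mod 41), so λ ≡ 12.
  x = λ² - 37 - 33 = 144 - 70 ≡ 33; y = λ·(37 - 33) - 34 ≡ 14. → (33, 14)
5P: (33, 14) + (33, 27): same x and y₁ ≡ -y₂, so the sum is ∞.
5P = ∞, so the order is 5.

5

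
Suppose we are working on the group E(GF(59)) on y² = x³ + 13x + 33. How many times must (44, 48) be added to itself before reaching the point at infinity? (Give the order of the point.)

7

2P: tangent at (44, 48): λ = (3·44² + 13)/(2·48) ≡ 39/37. 37⁻¹ ≡ 8 (mod 59), so λ ≡ 39·8 ≡ 17.
  x = λ² - 44 - 44 = 289 - 88 ≡ 24; y = λ·(44 - 24) - 48 ≡ 56. → (24, 56)
3P: (24, 56) + (44, 48). λ = (48 - 56)/(44 - 24) ≡ 51/20 mod 59. 20⁻¹ ≡ 3 (mod 59), so λ ≡ 35.
  x = λ² - 24 - 44 = 1225 - 68 ≡ 36; y = λ·(24 - 36) - 56 ≡ 55. → (36, 55)
4P: (36, 55) + (44, 48). λ = (48 - 55)/(44 - 36) ≡ 52/8 mod 59. 8⁻¹ ≡ 37 (mod 59), so λ ≡ 36.
  x = λ² - 36 - 44 = 1296 - 80 ≡ 36; y = λ·(36 - 36) - 55 ≡ 4. → (36, 4)
5P: (36, 4) + (44, 48). λ = (48 - 4)/(44 - 36) ≡ 44/8 mod 59. 8⁻¹ ≡ 37 (mod 59) since 8·37 = 296 ≡ 1, so λ ≡ 35.
  x = λ² - 36 - 44 = 1225 - 80 ≡ 24; y = λ·(36 - 24) - 4 ≡ 3. → (24, 3)
6P: (24, 3) + (44, 48). λ = (48 - 3)/(44 - 24) ≡ 45/20 mod 59. 20⁻¹ ≡ 3 (mod 59), so λ ≡ 17.
  x = λ² - 24 - 44 = 289 - 68 ≡ 44; y = λ·(24 - 44) - 3 ≡ 11. → (44, 11)
7P: (44, 11) + (44, 48): same x and y₁ ≡ -y₂, so the sum is the point at infinity.
7P = the point at infinity, so the order is 7.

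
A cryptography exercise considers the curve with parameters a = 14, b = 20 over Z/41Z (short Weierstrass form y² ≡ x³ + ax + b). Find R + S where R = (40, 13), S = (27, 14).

(40, 13) + (27, 14). λ = (14 - 13)/(27 - 40) ≡ 1/28 mod 41. 28⁻¹ ≡ 22 (mod 41) since 28·22 = 616 ≡ 1, so λ ≡ 22.
  x = λ² - 40 - 27 = 484 - 67 ≡ 7; y = λ·(40 - 7) - 13 ≡ 16. → (7, 16)

(7, 16)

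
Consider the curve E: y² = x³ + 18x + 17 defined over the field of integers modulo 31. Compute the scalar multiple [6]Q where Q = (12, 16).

(22, 26)

Double-and-add on 6 = (110)₂. Start with Q = (12, 16) for the leading 1-bit.
double: tangent at (12, 16): λ = (3·12² + 18)/(2·16) ≡ 16/1. 1⁻¹ ≡ 1 (mod 31) since 1·1 = 1 ≡ 1, so λ ≡ 16·1 ≡ 16.
  x = λ² - 12 - 12 = 256 - 24 ≡ 15; y = λ·(12 - 15) - 16 ≡ 29. → (15, 29)
add Q: (15, 29) + (12, 16). λ = (16 - 29)/(12 - 15) ≡ 18/28 mod 31. 28⁻¹ ≡ 10 (mod 31) since 28·10 = 280 ≡ 1, so λ ≡ 25.
  x = λ² - 15 - 12 = 625 - 27 ≡ 9; y = λ·(15 - 9) - 29 ≡ 28. → (9, 28)
double: tangent at (9, 28): λ = (3·9² + 18)/(2·28) ≡ 13/25. 25⁻¹ ≡ 5 (mod 31), so λ ≡ 13·5 ≡ 3.
  x = λ² - 9 - 9 = 9 - 18 ≡ 22; y = λ·(9 - 22) - 28 ≡ 26. → (22, 26)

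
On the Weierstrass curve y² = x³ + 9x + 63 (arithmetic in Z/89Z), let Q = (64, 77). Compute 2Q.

tangent at (64, 77): λ = (3·64² + 9)/(2·77) ≡ 15/65. 65⁻¹ ≡ 63 (mod 89) since 65·63 = 4095 ≡ 1, so λ ≡ 15·63 ≡ 55.
  x = λ² - 64 - 64 = 3025 - 128 ≡ 49; y = λ·(64 - 49) - 77 ≡ 36. → (49, 36)

(49, 36)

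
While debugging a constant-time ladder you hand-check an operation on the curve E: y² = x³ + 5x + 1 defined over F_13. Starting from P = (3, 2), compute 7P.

Repeated addition: build up to 7P.
2P: tangent at (3, 2): λ = (3·3² + 5)/(2·2) ≡ 6/4. 4⁻¹ ≡ 10 (mod 13), so λ ≡ 6·10 ≡ 8.
  x = λ² - 3 - 3 = 64 - 6 ≡ 6; y = λ·(3 - 6) - 2 ≡ 0. → (6, 0)
3P: (6, 0) + (3, 2). λ = (2 - 0)/(3 - 6) ≡ 2/10 mod 13. 10⁻¹ ≡ 4 (mod 13), so λ ≡ 8.
  x = λ² - 6 - 3 = 64 - 9 ≡ 3; y = λ·(6 - 3) - 0 ≡ 11. → (3, 11)
4P: (3, 11) + (3, 2): same x and y₁ ≡ -y₂, so the sum is 𝒪.
5P: 𝒪 + (3, 2) = (3, 2) (identity).
6P: tangent at (3, 2): λ = (3·3² + 5)/(2·2) ≡ 6/4. 4⁻¹ ≡ 10 (mod 13), so λ ≡ 6·10 ≡ 8.
  x = λ² - 3 - 3 = 64 - 6 ≡ 6; y = λ·(3 - 6) - 2 ≡ 0. → (6, 0)
7P: (6, 0) + (3, 2). λ = (2 - 0)/(3 - 6) ≡ 2/10 mod 13. 10⁻¹ ≡ 4 (mod 13) since 10·4 = 40 ≡ 1, so λ ≡ 8.
  x = λ² - 6 - 3 = 64 - 9 ≡ 3; y = λ·(6 - 3) - 0 ≡ 11. → (3, 11)

(3, 11)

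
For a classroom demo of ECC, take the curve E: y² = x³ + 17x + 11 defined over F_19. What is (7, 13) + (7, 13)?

tangent at (7, 13): λ = (3·7² + 17)/(2·13) ≡ 12/7. 7⁻¹ ≡ 11 (mod 19), so λ ≡ 12·11 ≡ 18.
  x = λ² - 7 - 7 = 324 - 14 ≡ 6; y = λ·(7 - 6) - 13 ≡ 5. → (6, 5)

(6, 5)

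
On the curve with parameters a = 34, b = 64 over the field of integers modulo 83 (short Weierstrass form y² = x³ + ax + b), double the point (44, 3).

(5, 39)

tangent at (44, 3): λ = (3·44² + 34)/(2·3) ≡ 32/6. 6⁻¹ ≡ 14 (mod 83), so λ ≡ 32·14 ≡ 33.
  x = λ² - 44 - 44 = 1089 - 88 ≡ 5; y = λ·(44 - 5) - 3 ≡ 39. → (5, 39)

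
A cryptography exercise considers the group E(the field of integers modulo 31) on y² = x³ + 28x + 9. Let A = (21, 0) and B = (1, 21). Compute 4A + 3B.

First 4A:
Double-and-add on 4 = (100)₂. Start with A = (21, 0) for the leading 1-bit.
double: (21, 0) + (21, 0): same x and y₁ ≡ -y₂, so the sum is O.
double: O + O = O (identity).
4A = O.
Next 3B:
Repeated addition: build up to 3B.
2B: tangent at (1, 21): λ = (3·1² + 28)/(2·21) ≡ 0/11. 11⁻¹ ≡ 17 (mod 31), so λ ≡ 0·17 ≡ 0.
  x = λ² - 1 - 1 = 0 - 2 ≡ 29; y = λ·(1 - 29) - 21 ≡ 10. → (29, 10)
3B: (29, 10) + (1, 21). λ = (21 - 10)/(1 - 29) ≡ 11/3 mod 31. 3⁻¹ ≡ 21 (mod 31) since 3·21 = 63 ≡ 1, so λ ≡ 14.
  x = λ² - 29 - 1 = 196 - 30 ≡ 11; y = λ·(29 - 11) - 10 ≡ 25. → (11, 25)
3B = (11, 25).
Finally 4A + 3B:
O + (11, 25) = (11, 25) (identity).

(11, 25)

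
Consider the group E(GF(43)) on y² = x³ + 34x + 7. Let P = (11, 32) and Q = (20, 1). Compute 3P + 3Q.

First 3P:
Repeated addition: build up to 3P.
2P: tangent at (11, 32): λ = (3·11² + 34)/(2·32) ≡ 10/21. 21⁻¹ ≡ 41 (mod 43), so λ ≡ 10·41 ≡ 23.
  x = λ² - 11 - 11 = 529 - 22 ≡ 34; y = λ·(11 - 34) - 32 ≡ 41. → (34, 41)
3P: (34, 41) + (11, 32). λ = (32 - 41)/(11 - 34) ≡ 34/20 mod 43. 20⁻¹ ≡ 28 (mod 43) since 20·28 = 560 ≡ 1, so λ ≡ 6.
  x = λ² - 34 - 11 = 36 - 45 ≡ 34; y = λ·(34 - 34) - 41 ≡ 2. → (34, 2)
3P = (34, 2).
Next 3Q:
Repeated addition: build up to 3Q.
2Q: tangent at (20, 1): λ = (3·20² + 34)/(2·1) ≡ 30/2. 2⁻¹ ≡ 22 (mod 43) since 2·22 = 44 ≡ 1, so λ ≡ 30·22 ≡ 15.
  x = λ² - 20 - 20 = 225 - 40 ≡ 13; y = λ·(20 - 13) - 1 ≡ 18. → (13, 18)
3Q: (13, 18) + (20, 1). λ = (1 - 18)/(20 - 13) ≡ 26/7 mod 43. 7⁻¹ ≡ 37 (mod 43), so λ ≡ 16.
  x = λ² - 13 - 20 = 256 - 33 ≡ 8; y = λ·(13 - 8) - 18 ≡ 19. → (8, 19)
3Q = (8, 19).
Finally 3P + 3Q:
(34, 2) + (8, 19). λ = (19 - 2)/(8 - 34) ≡ 17/17 mod 43. 17⁻¹ ≡ 38 (mod 43) since 17·38 = 646 ≡ 1, so λ ≡ 1.
  x = λ² - 34 - 8 = 1 - 42 ≡ 2; y = λ·(34 - 2) - 2 ≡ 30. → (2, 30)

(2, 30)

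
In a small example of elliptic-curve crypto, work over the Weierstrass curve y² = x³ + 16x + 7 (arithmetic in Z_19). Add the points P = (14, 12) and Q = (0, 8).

(14, 7)

(14, 12) + (0, 8). λ = (8 - 12)/(0 - 14) ≡ 15/5 mod 19. 5⁻¹ ≡ 4 (mod 19), so λ ≡ 3.
  x = λ² - 14 - 0 = 9 - 14 ≡ 14; y = λ·(14 - 14) - 12 ≡ 7. → (14, 7)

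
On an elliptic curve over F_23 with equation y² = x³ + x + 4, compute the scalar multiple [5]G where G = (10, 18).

Repeated addition: build up to 5G.
2G: tangent at (10, 18): λ = (3·10² + 1)/(2·18) ≡ 2/13. 13⁻¹ ≡ 16 (mod 23), so λ ≡ 2·16 ≡ 9.
  x = λ² - 10 - 10 = 81 - 20 ≡ 15; y = λ·(10 - 15) - 18 ≡ 6. → (15, 6)
3G: (15, 6) + (10, 18). λ = (18 - 6)/(10 - 15) ≡ 12/18 mod 23. 18⁻¹ ≡ 9 (mod 23), so λ ≡ 16.
  x = λ² - 15 - 10 = 256 - 25 ≡ 1; y = λ·(15 - 1) - 6 ≡ 11. → (1, 11)
4G: (1, 11) + (10, 18). λ = (18 - 11)/(10 - 1) ≡ 7/9 mod 23. 9⁻¹ ≡ 18 (mod 23) since 9·18 = 162 ≡ 1, so λ ≡ 11.
  x = λ² - 1 - 10 = 121 - 11 ≡ 18; y = λ·(1 - 18) - 11 ≡ 9. → (18, 9)
5G: (18, 9) + (10, 18). λ = (18 - 9)/(10 - 18) ≡ 9/15 mod 23. 15⁻¹ ≡ 20 (mod 23), so λ ≡ 19.
  x = λ² - 18 - 10 = 361 - 28 ≡ 11; y = λ·(18 - 11) - 9 ≡ 9. → (11, 9)

(11, 9)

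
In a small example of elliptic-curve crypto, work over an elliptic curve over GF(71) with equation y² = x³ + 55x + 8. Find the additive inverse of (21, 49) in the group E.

-(21, 49) = (21, -49 mod 71) = (21, 22).

(21, 22)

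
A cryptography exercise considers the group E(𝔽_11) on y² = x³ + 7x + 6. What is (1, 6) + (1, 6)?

(10, 3)

tangent at (1, 6): λ = (3·1² + 7)/(2·6) ≡ 10/1. 1⁻¹ ≡ 1 (mod 11) since 1·1 = 1 ≡ 1, so λ ≡ 10·1 ≡ 10.
  x = λ² - 1 - 1 = 100 - 2 ≡ 10; y = λ·(1 - 10) - 6 ≡ 3. → (10, 3)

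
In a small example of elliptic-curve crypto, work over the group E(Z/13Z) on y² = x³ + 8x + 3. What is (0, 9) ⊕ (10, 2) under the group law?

(7, 5)

(0, 9) + (10, 2). λ = (2 - 9)/(10 - 0) ≡ 6/10 mod 13. 10⁻¹ ≡ 4 (mod 13), so λ ≡ 11.
  x = λ² - 0 - 10 = 121 - 10 ≡ 7; y = λ·(0 - 7) - 9 ≡ 5. → (7, 5)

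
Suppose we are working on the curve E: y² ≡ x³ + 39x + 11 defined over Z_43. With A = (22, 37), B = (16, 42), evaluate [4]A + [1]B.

(19, 0)

First 4A:
Double-and-add on 4 = (100)₂. Start with A = (22, 37) for the leading 1-bit.
double: tangent at (22, 37): λ = (3·22² + 39)/(2·37) ≡ 29/31. 31⁻¹ ≡ 25 (mod 43), so λ ≡ 29·25 ≡ 37.
  x = λ² - 22 - 22 = 1369 - 44 ≡ 35; y = λ·(22 - 35) - 37 ≡ 41. → (35, 41)
double: tangent at (35, 41): λ = (3·35² + 39)/(2·41) ≡ 16/39. 39⁻¹ ≡ 32 (mod 43) since 39·32 = 1248 ≡ 1, so λ ≡ 16·32 ≡ 39.
  x = λ² - 35 - 35 = 1521 - 70 ≡ 32; y = λ·(35 - 32) - 41 ≡ 33. → (32, 33)
4A = (32, 33).
Finally 4A + B:
(32, 33) + (16, 42). λ = (42 - 33)/(16 - 32) ≡ 9/27 mod 43. 27⁻¹ ≡ 8 (mod 43) since 27·8 = 216 ≡ 1, so λ ≡ 29.
  x = λ² - 32 - 16 = 841 - 48 ≡ 19; y = λ·(32 - 19) - 33 ≡ 0. → (19, 0)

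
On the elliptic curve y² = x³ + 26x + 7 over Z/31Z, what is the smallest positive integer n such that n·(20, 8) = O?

10

2P: tangent at (20, 8): λ = (3·20² + 26)/(2·8) ≡ 17/16. 16⁻¹ ≡ 2 (mod 31) since 16·2 = 32 ≡ 1, so λ ≡ 17·2 ≡ 3.
  x = λ² - 20 - 20 = 9 - 40 ≡ 0; y = λ·(20 - 0) - 8 ≡ 21. → (0, 21)
3P: (0, 21) + (20, 8). λ = (8 - 21)/(20 - 0) ≡ 18/20 mod 31. 20⁻¹ ≡ 14 (mod 31), so λ ≡ 4.
  x = λ² - 0 - 20 = 16 - 20 ≡ 27; y = λ·(0 - 27) - 21 ≡ 26. → (27, 26)
4P: (27, 26) + (20, 8). λ = (8 - 26)/(20 - 27) ≡ 13/24 mod 31. 24⁻¹ ≡ 22 (mod 31), so λ ≡ 7.
  x = λ² - 27 - 20 = 49 - 47 ≡ 2; y = λ·(27 - 2) - 26 ≡ 25. → (2, 25)
5P: (2, 25) + (20, 8). λ = (8 - 25)/(20 - 2) ≡ 14/18 mod 31. 18⁻¹ ≡ 19 (mod 31), so λ ≡ 18.
  x = λ² - 2 - 20 = 324 - 22 ≡ 23; y = λ·(2 - 23) - 25 ≡ 0. → (23, 0)
6P: (23, 0) + (20, 8). λ = (8 - 0)/(20 - 23) ≡ 8/28 mod 31. 28⁻¹ ≡ 10 (mod 31), so λ ≡ 18.
  x = λ² - 23 - 20 = 324 - 43 ≡ 2; y = λ·(23 - 2) - 0 ≡ 6. → (2, 6)
7P: (2, 6) + (20, 8). λ = (8 - 6)/(20 - 2) ≡ 2/18 mod 31. 18⁻¹ ≡ 19 (mod 31), so λ ≡ 7.
  x = λ² - 2 - 20 = 49 - 22 ≡ 27; y = λ·(2 - 27) - 6 ≡ 5. → (27, 5)
8P: (27, 5) + (20, 8). λ = (8 - 5)/(20 - 27) ≡ 3/24 mod 31. 24⁻¹ ≡ 22 (mod 31), so λ ≡ 4.
  x = λ² - 27 - 20 = 16 - 47 ≡ 0; y = λ·(27 - 0) - 5 ≡ 10. → (0, 10)
9P: (0, 10) + (20, 8). λ = (8 - 10)/(20 - 0) ≡ 29/20 mod 31. 20⁻¹ ≡ 14 (mod 31) since 20·14 = 280 ≡ 1, so λ ≡ 3.
  x = λ² - 0 - 20 = 9 - 20 ≡ 20; y = λ·(0 - 20) - 10 ≡ 23. → (20, 23)
10P: (20, 23) + (20, 8): same x and y₁ ≡ -y₂, so the sum is O.
10P = O, so the order is 10.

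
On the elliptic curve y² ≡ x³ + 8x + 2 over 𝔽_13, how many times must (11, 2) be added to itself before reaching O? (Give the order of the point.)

5

2P: tangent at (11, 2): λ = (3·11² + 8)/(2·2) ≡ 7/4. 4⁻¹ ≡ 10 (mod 13) since 4·10 = 40 ≡ 1, so λ ≡ 7·10 ≡ 5.
  x = λ² - 11 - 11 = 25 - 22 ≡ 3; y = λ·(11 - 3) - 2 ≡ 12. → (3, 12)
3P: (3, 12) + (11, 2). λ = (2 - 12)/(11 - 3) ≡ 3/8 mod 13. 8⁻¹ ≡ 5 (mod 13) since 8·5 = 40 ≡ 1, so λ ≡ 2.
  x = λ² - 3 - 11 = 4 - 14 ≡ 3; y = λ·(3 - 3) - 12 ≡ 1. → (3, 1)
4P: (3, 1) + (11, 2). λ = (2 - 1)/(11 - 3) ≡ 1/8 mod 13. 8⁻¹ ≡ 5 (mod 13), so λ ≡ 5.
  x = λ² - 3 - 11 = 25 - 14 ≡ 11; y = λ·(3 - 11) - 1 ≡ 11. → (11, 11)
5P: (11, 11) + (11, 2): same x and y₁ ≡ -y₂, so the sum is O.
5P = O, so the order is 5.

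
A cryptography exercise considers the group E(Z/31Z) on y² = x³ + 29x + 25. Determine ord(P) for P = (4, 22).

2P: tangent at (4, 22): λ = (3·4² + 29)/(2·22) ≡ 15/13. 13⁻¹ ≡ 12 (mod 31) since 13·12 = 156 ≡ 1, so λ ≡ 15·12 ≡ 25.
  x = λ² - 4 - 4 = 625 - 8 ≡ 28; y = λ·(4 - 28) - 22 ≡ 29. → (28, 29)
3P: (28, 29) + (4, 22). λ = (22 - 29)/(4 - 28) ≡ 24/7 mod 31. 7⁻¹ ≡ 9 (mod 31) since 7·9 = 63 ≡ 1, so λ ≡ 30.
  x = λ² - 28 - 4 = 900 - 32 ≡ 0; y = λ·(28 - 0) - 29 ≡ 5. → (0, 5)
4P: (0, 5) + (4, 22). λ = (22 - 5)/(4 - 0) ≡ 17/4 mod 31. 4⁻¹ ≡ 8 (mod 31) since 4·8 = 32 ≡ 1, so λ ≡ 12.
  x = λ² - 0 - 4 = 144 - 4 ≡ 16; y = λ·(0 - 16) - 5 ≡ 20. → (16, 20)
5P: (16, 20) + (4, 22). λ = (22 - 20)/(4 - 16) ≡ 2/19 mod 31. 19⁻¹ ≡ 18 (mod 31), so λ ≡ 5.
  x = λ² - 16 - 4 = 25 - 20 ≡ 5; y = λ·(16 - 5) - 20 ≡ 4. → (5, 4)
6P: (5, 4) + (4, 22). λ = (22 - 4)/(4 - 5) ≡ 18/30 mod 31. 30⁻¹ ≡ 30 (mod 31), so λ ≡ 13.
  x = λ² - 5 - 4 = 169 - 9 ≡ 5; y = λ·(5 - 5) - 4 ≡ 27. → (5, 27)
7P: (5, 27) + (4, 22). λ = (22 - 27)/(4 - 5) ≡ 26/30 mod 31. 30⁻¹ ≡ 30 (mod 31), so λ ≡ 5.
  x = λ² - 5 - 4 = 25 - 9 ≡ 16; y = λ·(5 - 16) - 27 ≡ 11. → (16, 11)
8P: (16, 11) + (4, 22). λ = (22 - 11)/(4 - 16) ≡ 11/19 mod 31. 19⁻¹ ≡ 18 (mod 31) since 19·18 = 342 ≡ 1, so λ ≡ 12.
  x = λ² - 16 - 4 = 144 - 20 ≡ 0; y = λ·(16 - 0) - 11 ≡ 26. → (0, 26)
9P: (0, 26) + (4, 22). λ = (22 - 26)/(4 - 0) ≡ 27/4 mod 31. 4⁻¹ ≡ 8 (mod 31), so λ ≡ 30.
  x = λ² - 0 - 4 = 900 - 4 ≡ 28; y = λ·(0 - 28) - 26 ≡ 2. → (28, 2)
10P: (28, 2) + (4, 22). λ = (22 - 2)/(4 - 28) ≡ 20/7 mod 31. 7⁻¹ ≡ 9 (mod 31), so λ ≡ 25.
  x = λ² - 28 - 4 = 625 - 32 ≡ 4; y = λ·(28 - 4) - 2 ≡ 9. → (4, 9)
11P: (4, 9) + (4, 22): same x and y₁ ≡ -y₂, so the sum is ∞.
11P = ∞, so the order is 11.

11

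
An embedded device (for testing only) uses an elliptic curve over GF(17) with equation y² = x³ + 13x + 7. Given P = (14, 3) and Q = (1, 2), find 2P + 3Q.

(1, 15)

First 2P:
Repeated addition: build up to 2P.
2P: tangent at (14, 3): λ = (3·14² + 13)/(2·3) ≡ 6/6. 6⁻¹ ≡ 3 (mod 17), so λ ≡ 6·3 ≡ 1.
  x = λ² - 14 - 14 = 1 - 28 ≡ 7; y = λ·(14 - 7) - 3 ≡ 4. → (7, 4)
2P = (7, 4).
Next 3Q:
Repeated addition: build up to 3Q.
2Q: tangent at (1, 2): λ = (3·1² + 13)/(2·2) ≡ 16/4. 4⁻¹ ≡ 13 (mod 17) since 4·13 = 52 ≡ 1, so λ ≡ 16·13 ≡ 4.
  x = λ² - 1 - 1 = 16 - 2 ≡ 14; y = λ·(1 - 14) - 2 ≡ 14. → (14, 14)
3Q: (14, 14) + (1, 2). λ = (2 - 14)/(1 - 14) ≡ 5/4 mod 17. 4⁻¹ ≡ 13 (mod 17) since 4·13 = 52 ≡ 1, so λ ≡ 14.
  x = λ² - 14 - 1 = 196 - 15 ≡ 11; y = λ·(14 - 11) - 14 ≡ 11. → (11, 11)
3Q = (11, 11).
Finally 2P + 3Q:
(7, 4) + (11, 11). λ = (11 - 4)/(11 - 7) ≡ 7/4 mod 17. 4⁻¹ ≡ 13 (mod 17), so λ ≡ 6.
  x = λ² - 7 - 11 = 36 - 18 ≡ 1; y = λ·(7 - 1) - 4 ≡ 15. → (1, 15)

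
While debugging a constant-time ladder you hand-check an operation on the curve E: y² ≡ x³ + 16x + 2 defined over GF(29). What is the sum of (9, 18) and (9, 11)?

O

The two points share x = 9 and their y-coordinates satisfy 18 + 11 ≡ 0 (mod 29), so they are inverses. Their sum is ∞.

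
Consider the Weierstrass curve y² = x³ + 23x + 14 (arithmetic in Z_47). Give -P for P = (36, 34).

(36, 13)

-(36, 34) = (36, -34 mod 47) = (36, 13).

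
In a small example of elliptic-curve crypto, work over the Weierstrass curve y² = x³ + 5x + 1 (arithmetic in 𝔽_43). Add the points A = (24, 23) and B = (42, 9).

(24, 23) + (42, 9). λ = (9 - 23)/(42 - 24) ≡ 29/18 mod 43. 18⁻¹ ≡ 12 (mod 43), so λ ≡ 4.
  x = λ² - 24 - 42 = 16 - 66 ≡ 36; y = λ·(24 - 36) - 23 ≡ 15. → (36, 15)

(36, 15)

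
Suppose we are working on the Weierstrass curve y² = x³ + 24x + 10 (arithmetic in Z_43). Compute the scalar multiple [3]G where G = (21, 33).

(34, 22)

Repeated addition: build up to 3G.
2G: tangent at (21, 33): λ = (3·21² + 24)/(2·33) ≡ 14/23. 23⁻¹ ≡ 15 (mod 43) since 23·15 = 345 ≡ 1, so λ ≡ 14·15 ≡ 38.
  x = λ² - 21 - 21 = 1444 - 42 ≡ 26; y = λ·(21 - 26) - 33 ≡ 35. → (26, 35)
3G: (26, 35) + (21, 33). λ = (33 - 35)/(21 - 26) ≡ 41/38 mod 43. 38⁻¹ ≡ 17 (mod 43), so λ ≡ 9.
  x = λ² - 26 - 21 = 81 - 47 ≡ 34; y = λ·(26 - 34) - 35 ≡ 22. → (34, 22)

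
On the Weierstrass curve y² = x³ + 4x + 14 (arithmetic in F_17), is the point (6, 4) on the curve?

y² = 4² ≡ 16; x³ + 4x + 14 = 254 ≡ 16 (mod 17). 16 = 16.

yes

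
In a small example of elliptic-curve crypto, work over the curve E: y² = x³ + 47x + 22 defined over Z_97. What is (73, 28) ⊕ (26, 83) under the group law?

(73, 28) + (26, 83). λ = (83 - 28)/(26 - 73) ≡ 55/50 mod 97. 50⁻¹ ≡ 33 (mod 97) since 50·33 = 1650 ≡ 1, so λ ≡ 69.
  x = λ² - 73 - 26 = 4761 - 99 ≡ 6; y = λ·(73 - 6) - 28 ≡ 36. → (6, 36)

(6, 36)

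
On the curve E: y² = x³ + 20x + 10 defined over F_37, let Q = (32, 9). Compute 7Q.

(31, 28)

Double-and-add on 7 = (111)₂. Start with Q = (32, 9) for the leading 1-bit.
double: tangent at (32, 9): λ = (3·32² + 20)/(2·9) ≡ 21/18. 18⁻¹ ≡ 35 (mod 37) since 18·35 = 630 ≡ 1, so λ ≡ 21·35 ≡ 32.
  x = λ² - 32 - 32 = 1024 - 64 ≡ 35; y = λ·(32 - 35) - 9 ≡ 6. → (35, 6)
add Q: (35, 6) + (32, 9). λ = (9 - 6)/(32 - 35) ≡ 3/34 mod 37. 34⁻¹ ≡ 12 (mod 37), so λ ≡ 36.
  x = λ² - 35 - 32 = 1296 - 67 ≡ 8; y = λ·(35 - 8) - 6 ≡ 4. → (8, 4)
double: tangent at (8, 4): λ = (3·8² + 20)/(2·4) ≡ 27/8. 8⁻¹ ≡ 14 (mod 37) since 8·14 = 112 ≡ 1, so λ ≡ 27·14 ≡ 8.
  x = λ² - 8 - 8 = 64 - 16 ≡ 11; y = λ·(8 - 11) - 4 ≡ 9. → (11, 9)
add Q: (11, 9) + (32, 9). λ = (9 - 9)/(32 - 11) ≡ 0/21 mod 37. 21⁻¹ ≡ 30 (mod 37), so λ ≡ 0.
  x = λ² - 11 - 32 = 0 - 43 ≡ 31; y = λ·(11 - 31) - 9 ≡ 28. → (31, 28)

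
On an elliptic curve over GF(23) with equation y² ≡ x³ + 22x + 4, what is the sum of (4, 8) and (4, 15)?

O

The two points share x = 4 and their y-coordinates satisfy 8 + 15 ≡ 0 (mod 23), so they are inverses. Their sum is O.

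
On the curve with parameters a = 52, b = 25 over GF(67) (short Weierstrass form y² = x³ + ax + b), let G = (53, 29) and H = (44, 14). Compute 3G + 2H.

First 3G:
Repeated addition: build up to 3G.
2G: tangent at (53, 29): λ = (3·53² + 52)/(2·29) ≡ 37/58. 58⁻¹ ≡ 52 (mod 67), so λ ≡ 37·52 ≡ 48.
  x = λ² - 53 - 53 = 2304 - 106 ≡ 54; y = λ·(53 - 54) - 29 ≡ 57. → (54, 57)
3G: (54, 57) + (53, 29). λ = (29 - 57)/(53 - 54) ≡ 39/66 mod 67. 66⁻¹ ≡ 66 (mod 67), so λ ≡ 28.
  x = λ² - 54 - 53 = 784 - 107 ≡ 7; y = λ·(54 - 7) - 57 ≡ 53. → (7, 53)
3G = (7, 53).
Next 2H:
Repeated addition: build up to 2H.
2H: tangent at (44, 14): λ = (3·44² + 52)/(2·14) ≡ 31/28. 28⁻¹ ≡ 12 (mod 67), so λ ≡ 31·12 ≡ 37.
  x = λ² - 44 - 44 = 1369 - 88 ≡ 8; y = λ·(44 - 8) - 14 ≡ 45. → (8, 45)
2H = (8, 45).
Finally 3G + 2H:
(7, 53) + (8, 45). λ = (45 - 53)/(8 - 7) ≡ 59/1 mod 67. 1⁻¹ ≡ 1 (mod 67) since 1·1 = 1 ≡ 1, so λ ≡ 59.
  x = λ² - 7 - 8 = 3481 - 15 ≡ 49; y = λ·(7 - 49) - 53 ≡ 15. → (49, 15)

(49, 15)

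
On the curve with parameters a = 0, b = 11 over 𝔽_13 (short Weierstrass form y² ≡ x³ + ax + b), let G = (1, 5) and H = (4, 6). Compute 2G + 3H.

First 2G:
Repeated addition: build up to 2G.
2G: tangent at (1, 5): λ = (3·1² + 0)/(2·5) ≡ 3/10. 10⁻¹ ≡ 4 (mod 13), so λ ≡ 3·4 ≡ 12.
  x = λ² - 1 - 1 = 144 - 2 ≡ 12; y = λ·(1 - 12) - 5 ≡ 6. → (12, 6)
2G = (12, 6).
Next 3H:
Repeated addition: build up to 3H.
2H: tangent at (4, 6): λ = (3·4² + 0)/(2·6) ≡ 9/12. 12⁻¹ ≡ 12 (mod 13) since 12·12 = 144 ≡ 1, so λ ≡ 9·12 ≡ 4.
  x = λ² - 4 - 4 = 16 - 8 ≡ 8; y = λ·(4 - 8) - 6 ≡ 4. → (8, 4)
3H: (8, 4) + (4, 6). λ = (6 - 4)/(4 - 8) ≡ 2/9 mod 13. 9⁻¹ ≡ 3 (mod 13), so λ ≡ 6.
  x = λ² - 8 - 4 = 36 - 12 ≡ 11; y = λ·(8 - 11) - 4 ≡ 4. → (11, 4)
3H = (11, 4).
Finally 2G + 3H:
(12, 6) + (11, 4). λ = (4 - 6)/(11 - 12) ≡ 11/12 mod 13. 12⁻¹ ≡ 12 (mod 13), so λ ≡ 2.
  x = λ² - 12 - 11 = 4 - 23 ≡ 7; y = λ·(12 - 7) - 6 ≡ 4. → (7, 4)

(7, 4)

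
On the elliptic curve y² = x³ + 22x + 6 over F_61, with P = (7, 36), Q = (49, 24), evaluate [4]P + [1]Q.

(50, 43)

First 4P:
Repeated addition: build up to 4P.
2P: tangent at (7, 36): λ = (3·7² + 22)/(2·36) ≡ 47/11. 11⁻¹ ≡ 50 (mod 61), so λ ≡ 47·50 ≡ 32.
  x = λ² - 7 - 7 = 1024 - 14 ≡ 34; y = λ·(7 - 34) - 36 ≡ 15. → (34, 15)
3P: (34, 15) + (7, 36). λ = (36 - 15)/(7 - 34) ≡ 21/34 mod 61. 34⁻¹ ≡ 9 (mod 61), so λ ≡ 6.
  x = λ² - 34 - 7 = 36 - 41 ≡ 56; y = λ·(34 - 56) - 15 ≡ 36. → (56, 36)
4P: (56, 36) + (7, 36). λ = (36 - 36)/(7 - 56) ≡ 0/12 mod 61. 12⁻¹ ≡ 56 (mod 61) since 12·56 = 672 ≡ 1, so λ ≡ 0.
  x = λ² - 56 - 7 = 0 - 63 ≡ 59; y = λ·(56 - 59) - 36 ≡ 25. → (59, 25)
4P = (59, 25).
Finally 4P + Q:
(59, 25) + (49, 24). λ = (24 - 25)/(49 - 59) ≡ 60/51 mod 61. 51⁻¹ ≡ 6 (mod 61), so λ ≡ 55.
  x = λ² - 59 - 49 = 3025 - 108 ≡ 50; y = λ·(59 - 50) - 25 ≡ 43. → (50, 43)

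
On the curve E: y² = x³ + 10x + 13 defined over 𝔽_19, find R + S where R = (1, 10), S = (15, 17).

(1, 10) + (15, 17). λ = (17 - 10)/(15 - 1) ≡ 7/14 mod 19. 14⁻¹ ≡ 15 (mod 19) since 14·15 = 210 ≡ 1, so λ ≡ 10.
  x = λ² - 1 - 15 = 100 - 16 ≡ 8; y = λ·(1 - 8) - 10 ≡ 15. → (8, 15)

(8, 15)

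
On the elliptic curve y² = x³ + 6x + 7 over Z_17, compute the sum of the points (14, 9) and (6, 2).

(14, 9) + (6, 2). λ = (2 - 9)/(6 - 14) ≡ 10/9 mod 17. 9⁻¹ ≡ 2 (mod 17), so λ ≡ 3.
  x = λ² - 14 - 6 = 9 - 20 ≡ 6; y = λ·(14 - 6) - 9 ≡ 15. → (6, 15)

(6, 15)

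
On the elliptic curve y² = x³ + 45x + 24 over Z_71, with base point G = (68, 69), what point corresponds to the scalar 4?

(27, 41)

Repeated addition: build up to 4G.
2G: tangent at (68, 69): λ = (3·68² + 45)/(2·69) ≡ 1/67. 67⁻¹ ≡ 53 (mod 71) since 67·53 = 3551 ≡ 1, so λ ≡ 1·53 ≡ 53.
  x = λ² - 68 - 68 = 2809 - 136 ≡ 46; y = λ·(68 - 46) - 69 ≡ 32. → (46, 32)
3G: (46, 32) + (68, 69). λ = (69 - 32)/(68 - 46) ≡ 37/22 mod 71. 22⁻¹ ≡ 42 (mod 71), so λ ≡ 63.
  x = λ² - 46 - 68 = 3969 - 114 ≡ 21; y = λ·(46 - 21) - 32 ≡ 52. → (21, 52)
4G: (21, 52) + (68, 69). λ = (69 - 52)/(68 - 21) ≡ 17/47 mod 71. 47⁻¹ ≡ 68 (mod 71), so λ ≡ 20.
  x = λ² - 21 - 68 = 400 - 89 ≡ 27; y = λ·(21 - 27) - 52 ≡ 41. → (27, 41)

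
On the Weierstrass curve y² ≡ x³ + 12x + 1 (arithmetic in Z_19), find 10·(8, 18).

Write P = (8, 18).
Double-and-add on 10 = (1010)₂. Start with P = (8, 18) for the leading 1-bit.
double: tangent at (8, 18): λ = (3·8² + 12)/(2·18) ≡ 14/17. 17⁻¹ ≡ 9 (mod 19) since 17·9 = 153 ≡ 1, so λ ≡ 14·9 ≡ 12.
  x = λ² - 8 - 8 = 144 - 16 ≡ 14; y = λ·(8 - 14) - 18 ≡ 5. → (14, 5)
double: tangent at (14, 5): λ = (3·14² + 12)/(2·5) ≡ 11/10. 10⁻¹ ≡ 2 (mod 19), so λ ≡ 11·2 ≡ 3.
  x = λ² - 14 - 14 = 9 - 28 ≡ 0; y = λ·(14 - 0) - 5 ≡ 18. → (0, 18)
add P: (0, 18) + (8, 18). λ = (18 - 18)/(8 - 0) ≡ 0/8 mod 19. 8⁻¹ ≡ 12 (mod 19), so λ ≡ 0.
  x = λ² - 0 - 8 = 0 - 8 ≡ 11; y = λ·(0 - 11) - 18 ≡ 1. → (11, 1)
double: tangent at (11, 1): λ = (3·11² + 12)/(2·1) ≡ 14/2. 2⁻¹ ≡ 10 (mod 19), so λ ≡ 14·10 ≡ 7.
  x = λ² - 11 - 11 = 49 - 22 ≡ 8; y = λ·(11 - 8) - 1 ≡ 1. → (8, 1)

(8, 1)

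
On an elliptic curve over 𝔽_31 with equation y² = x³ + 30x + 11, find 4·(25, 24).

Write G = (25, 24).
Double-and-add on 4 = (100)₂. Start with G = (25, 24) for the leading 1-bit.
double: tangent at (25, 24): λ = (3·25² + 30)/(2·24) ≡ 14/17. 17⁻¹ ≡ 11 (mod 31) since 17·11 = 187 ≡ 1, so λ ≡ 14·11 ≡ 30.
  x = λ² - 25 - 25 = 900 - 50 ≡ 13; y = λ·(25 - 13) - 24 ≡ 26. → (13, 26)
double: tangent at (13, 26): λ = (3·13² + 30)/(2·26) ≡ 10/21. 21⁻¹ ≡ 3 (mod 31), so λ ≡ 10·3 ≡ 30.
  x = λ² - 13 - 13 = 900 - 26 ≡ 6; y = λ·(13 - 6) - 26 ≡ 29. → (6, 29)

(6, 29)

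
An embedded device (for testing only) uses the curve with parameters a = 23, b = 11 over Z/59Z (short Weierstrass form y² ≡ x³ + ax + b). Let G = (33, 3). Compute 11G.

Repeated addition: build up to 11G.
2G: tangent at (33, 3): λ = (3·33² + 23)/(2·3) ≡ 45/6. 6⁻¹ ≡ 10 (mod 59) since 6·10 = 60 ≡ 1, so λ ≡ 45·10 ≡ 37.
  x = λ² - 33 - 33 = 1369 - 66 ≡ 5; y = λ·(33 - 5) - 3 ≡ 30. → (5, 30)
3G: (5, 30) + (33, 3). λ = (3 - 30)/(33 - 5) ≡ 32/28 mod 59. 28⁻¹ ≡ 19 (mod 59) since 28·19 = 532 ≡ 1, so λ ≡ 18.
  x = λ² - 5 - 33 = 324 - 38 ≡ 50; y = λ·(5 - 50) - 30 ≡ 45. → (50, 45)
4G: (50, 45) + (33, 3). λ = (3 - 45)/(33 - 50) ≡ 17/42 mod 59. 42⁻¹ ≡ 52 (mod 59) since 42·52 = 2184 ≡ 1, so λ ≡ 58.
  x = λ² - 50 - 33 = 3364 - 83 ≡ 36; y = λ·(50 - 36) - 45 ≡ 0. → (36, 0)
5G: (36, 0) + (33, 3). λ = (3 - 0)/(33 - 36) ≡ 3/56 mod 59. 56⁻¹ ≡ 39 (mod 59) since 56·39 = 2184 ≡ 1, so λ ≡ 58.
  x = λ² - 36 - 33 = 3364 - 69 ≡ 50; y = λ·(36 - 50) - 0 ≡ 14. → (50, 14)
6G: (50, 14) + (33, 3). λ = (3 - 14)/(33 - 50) ≡ 48/42 mod 59. 42⁻¹ ≡ 52 (mod 59), so λ ≡ 18.
  x = λ² - 50 - 33 = 324 - 83 ≡ 5; y = λ·(50 - 5) - 14 ≡ 29. → (5, 29)
7G: (5, 29) + (33, 3). λ = (3 - 29)/(33 - 5) ≡ 33/28 mod 59. 28⁻¹ ≡ 19 (mod 59), so λ ≡ 37.
  x = λ² - 5 - 33 = 1369 - 38 ≡ 33; y = λ·(5 - 33) - 29 ≡ 56. → (33, 56)
8G: (33, 56) + (33, 3): same x and y₁ ≡ -y₂, so the sum is ∞.
9G: ∞ + (33, 3) = (33, 3) (identity).
10G: tangent at (33, 3): λ = (3·33² + 23)/(2·3) ≡ 45/6. 6⁻¹ ≡ 10 (mod 59) since 6·10 = 60 ≡ 1, so λ ≡ 45·10 ≡ 37.
  x = λ² - 33 - 33 = 1369 - 66 ≡ 5; y = λ·(33 - 5) - 3 ≡ 30. → (5, 30)
11G: (5, 30) + (33, 3). λ = (3 - 30)/(33 - 5) ≡ 32/28 mod 59. 28⁻¹ ≡ 19 (mod 59), so λ ≡ 18.
  x = λ² - 5 - 33 = 324 - 38 ≡ 50; y = λ·(5 - 50) - 30 ≡ 45. → (50, 45)

(50, 45)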